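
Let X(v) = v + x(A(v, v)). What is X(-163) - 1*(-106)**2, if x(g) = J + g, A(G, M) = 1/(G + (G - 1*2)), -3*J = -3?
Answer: -3738545/328 ≈ -11398.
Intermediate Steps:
J = 1 (J = -1/3*(-3) = 1)
A(G, M) = 1/(-2 + 2*G) (A(G, M) = 1/(G + (G - 2)) = 1/(G + (-2 + G)) = 1/(-2 + 2*G))
x(g) = 1 + g
X(v) = 1 + v + 1/(2*(-1 + v)) (X(v) = v + (1 + 1/(2*(-1 + v))) = 1 + v + 1/(2*(-1 + v)))
X(-163) - 1*(-106)**2 = (-1/2 + (-163)**2)/(-1 - 163) - 1*(-106)**2 = (-1/2 + 26569)/(-164) - 1*11236 = -1/164*53137/2 - 11236 = -53137/328 - 11236 = -3738545/328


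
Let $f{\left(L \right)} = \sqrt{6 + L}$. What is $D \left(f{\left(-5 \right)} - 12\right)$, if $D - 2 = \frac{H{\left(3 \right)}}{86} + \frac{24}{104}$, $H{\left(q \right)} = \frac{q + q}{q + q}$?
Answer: $- \frac{27577}{1118} \approx -24.666$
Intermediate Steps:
$H{\left(q \right)} = 1$ ($H{\left(q \right)} = \frac{2 q}{2 q} = 2 q \frac{1}{2 q} = 1$)
$D = \frac{2507}{1118}$ ($D = 2 + \left(1 \cdot \frac{1}{86} + \frac{24}{104}\right) = 2 + \left(1 \cdot \frac{1}{86} + 24 \cdot \frac{1}{104}\right) = 2 + \left(\frac{1}{86} + \frac{3}{13}\right) = 2 + \frac{271}{1118} = \frac{2507}{1118} \approx 2.2424$)
$D \left(f{\left(-5 \right)} - 12\right) = \frac{2507 \left(\sqrt{6 - 5} - 12\right)}{1118} = \frac{2507 \left(\sqrt{1} - 12\right)}{1118} = \frac{2507 \left(1 - 12\right)}{1118} = \frac{2507}{1118} \left(-11\right) = - \frac{27577}{1118}$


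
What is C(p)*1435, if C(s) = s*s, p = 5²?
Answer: 896875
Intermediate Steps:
p = 25
C(s) = s²
C(p)*1435 = 25²*1435 = 625*1435 = 896875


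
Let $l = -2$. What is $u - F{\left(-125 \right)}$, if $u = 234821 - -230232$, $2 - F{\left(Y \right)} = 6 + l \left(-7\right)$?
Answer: $465071$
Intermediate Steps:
$F{\left(Y \right)} = -18$ ($F{\left(Y \right)} = 2 - \left(6 - -14\right) = 2 - \left(6 + 14\right) = 2 - 20 = -18$)
$u = 465053$ ($u = 234821 + 230232 = 465053$)
$u - F{\left(-125 \right)} = 465053 - -18 = 465053 + 18 = 465071$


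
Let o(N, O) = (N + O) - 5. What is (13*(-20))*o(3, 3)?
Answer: -260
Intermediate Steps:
o(N, O) = -5 + N + O
(13*(-20))*o(3, 3) = (13*(-20))*(-5 + 3 + 3) = -260*1 = -260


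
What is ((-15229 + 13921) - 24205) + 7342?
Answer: -18171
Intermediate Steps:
((-15229 + 13921) - 24205) + 7342 = (-1308 - 24205) + 7342 = -25513 + 7342 = -18171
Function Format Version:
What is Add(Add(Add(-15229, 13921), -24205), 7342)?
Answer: -18171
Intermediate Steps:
Add(Add(Add(-15229, 13921), -24205), 7342) = Add(Add(-1308, -24205), 7342) = Add(-25513, 7342) = -18171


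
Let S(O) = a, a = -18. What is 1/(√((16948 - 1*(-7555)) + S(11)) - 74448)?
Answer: -74448/5542480219 - √24485/5542480219 ≈ -1.3460e-5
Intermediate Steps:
S(O) = -18
1/(√((16948 - 1*(-7555)) + S(11)) - 74448) = 1/(√((16948 - 1*(-7555)) - 18) - 74448) = 1/(√((16948 + 7555) - 18) - 74448) = 1/(√(24503 - 18) - 74448) = 1/(√24485 - 74448) = 1/(-74448 + √24485)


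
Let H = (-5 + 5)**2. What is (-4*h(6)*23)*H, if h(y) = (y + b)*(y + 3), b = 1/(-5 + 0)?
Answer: 0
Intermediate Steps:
b = -1/5 (b = 1/(-5) = -1/5 ≈ -0.20000)
h(y) = (3 + y)*(-1/5 + y) (h(y) = (y - 1/5)*(y + 3) = (-1/5 + y)*(3 + y) = (3 + y)*(-1/5 + y))
H = 0 (H = 0**2 = 0)
(-4*h(6)*23)*H = (-4*(-3/5 + 6**2 + (14/5)*6)*23)*0 = (-4*(-3/5 + 36 + 84/5)*23)*0 = (-4*261/5*23)*0 = -1044/5*23*0 = -24012/5*0 = 0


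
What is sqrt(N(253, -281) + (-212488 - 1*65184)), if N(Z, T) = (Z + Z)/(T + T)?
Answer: 9*I*sqrt(270683085)/281 ≈ 526.95*I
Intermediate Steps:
N(Z, T) = Z/T (N(Z, T) = (2*Z)/((2*T)) = (2*Z)*(1/(2*T)) = Z/T)
sqrt(N(253, -281) + (-212488 - 1*65184)) = sqrt(253/(-281) + (-212488 - 1*65184)) = sqrt(253*(-1/281) + (-212488 - 65184)) = sqrt(-253/281 - 277672) = sqrt(-78026085/281) = 9*I*sqrt(270683085)/281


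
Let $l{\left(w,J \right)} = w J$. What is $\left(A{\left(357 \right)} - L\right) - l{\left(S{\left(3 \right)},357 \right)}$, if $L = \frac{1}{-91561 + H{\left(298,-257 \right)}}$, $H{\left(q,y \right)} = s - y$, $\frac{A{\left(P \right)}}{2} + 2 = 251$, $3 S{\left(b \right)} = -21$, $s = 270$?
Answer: $\frac{272828899}{91034} \approx 2997.0$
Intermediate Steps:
$S{\left(b \right)} = -7$ ($S{\left(b \right)} = \frac{1}{3} \left(-21\right) = -7$)
$A{\left(P \right)} = 498$ ($A{\left(P \right)} = -4 + 2 \cdot 251 = -4 + 502 = 498$)
$H{\left(q,y \right)} = 270 - y$
$l{\left(w,J \right)} = J w$
$L = - \frac{1}{91034}$ ($L = \frac{1}{-91561 + \left(270 - -257\right)} = \frac{1}{-91561 + \left(270 + 257\right)} = \frac{1}{-91561 + 527} = \frac{1}{-91034} = - \frac{1}{91034} \approx -1.0985 \cdot 10^{-5}$)
$\left(A{\left(357 \right)} - L\right) - l{\left(S{\left(3 \right)},357 \right)} = \left(498 - - \frac{1}{91034}\right) - 357 \left(-7\right) = \left(498 + \frac{1}{91034}\right) - -2499 = \frac{45334933}{91034} + 2499 = \frac{272828899}{91034}$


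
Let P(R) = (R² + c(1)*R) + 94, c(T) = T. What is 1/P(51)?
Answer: 1/2746 ≈ 0.00036417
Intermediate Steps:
P(R) = 94 + R + R² (P(R) = (R² + 1*R) + 94 = (R² + R) + 94 = (R + R²) + 94 = 94 + R + R²)
1/P(51) = 1/(94 + 51 + 51²) = 1/(94 + 51 + 2601) = 1/2746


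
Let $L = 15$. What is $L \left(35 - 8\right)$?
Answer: $405$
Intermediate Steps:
$L \left(35 - 8\right) = 15 \left(35 - 8\right) = 15 \cdot 27 = 405$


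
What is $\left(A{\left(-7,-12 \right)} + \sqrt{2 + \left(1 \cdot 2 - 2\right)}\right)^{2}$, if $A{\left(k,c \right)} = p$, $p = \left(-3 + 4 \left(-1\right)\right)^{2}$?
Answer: $\left(49 + \sqrt{2}\right)^{2} \approx 2541.6$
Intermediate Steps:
$p = 49$ ($p = \left(-3 - 4\right)^{2} = \left(-7\right)^{2} = 49$)
$A{\left(k,c \right)} = 49$
$\left(A{\left(-7,-12 \right)} + \sqrt{2 + \left(1 \cdot 2 - 2\right)}\right)^{2} = \left(49 + \sqrt{2 + \left(1 \cdot 2 - 2\right)}\right)^{2} = \left(49 + \sqrt{2 + \left(2 - 2\right)}\right)^{2} = \left(49 + \sqrt{2 + 0}\right)^{2} = \left(49 + \sqrt{2}\right)^{2}$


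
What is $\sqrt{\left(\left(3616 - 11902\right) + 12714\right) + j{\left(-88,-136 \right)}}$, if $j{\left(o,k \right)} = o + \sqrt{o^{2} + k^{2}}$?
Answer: $2 \sqrt{1085 + 2 \sqrt{410}} \approx 67.097$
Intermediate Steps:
$j{\left(o,k \right)} = o + \sqrt{k^{2} + o^{2}}$
$\sqrt{\left(\left(3616 - 11902\right) + 12714\right) + j{\left(-88,-136 \right)}} = \sqrt{\left(\left(3616 - 11902\right) + 12714\right) - \left(88 - \sqrt{\left(-136\right)^{2} + \left(-88\right)^{2}}\right)} = \sqrt{\left(-8286 + 12714\right) - \left(88 - \sqrt{18496 + 7744}\right)} = \sqrt{4428 - \left(88 - \sqrt{26240}\right)} = \sqrt{4428 - \left(88 - 8 \sqrt{410}\right)} = \sqrt{4340 + 8 \sqrt{410}}$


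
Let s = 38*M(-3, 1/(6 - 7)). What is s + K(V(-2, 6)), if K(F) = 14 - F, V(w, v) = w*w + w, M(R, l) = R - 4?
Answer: -254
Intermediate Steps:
M(R, l) = -4 + R
V(w, v) = w + w**2 (V(w, v) = w**2 + w = w + w**2)
s = -266 (s = 38*(-4 - 3) = 38*(-7) = -266)
s + K(V(-2, 6)) = -266 + (14 - (-2)*(1 - 2)) = -266 + (14 - (-2)*(-1)) = -266 + (14 - 1*2) = -266 + (14 - 2) = -266 + 12 = -254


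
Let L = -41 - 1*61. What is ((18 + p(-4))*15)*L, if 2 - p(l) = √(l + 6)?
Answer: -30600 + 1530*√2 ≈ -28436.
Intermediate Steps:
p(l) = 2 - √(6 + l) (p(l) = 2 - √(l + 6) = 2 - √(6 + l))
L = -102 (L = -41 - 61 = -102)
((18 + p(-4))*15)*L = ((18 + (2 - √(6 - 4)))*15)*(-102) = ((18 + (2 - √2))*15)*(-102) = ((20 - √2)*15)*(-102) = (300 - 15*√2)*(-102) = -30600 + 1530*√2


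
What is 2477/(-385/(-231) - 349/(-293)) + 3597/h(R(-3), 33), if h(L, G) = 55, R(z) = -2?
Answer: 11707839/12560 ≈ 932.15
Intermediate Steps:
2477/(-385/(-231) - 349/(-293)) + 3597/h(R(-3), 33) = 2477/(-385/(-231) - 349/(-293)) + 3597/55 = 2477/(-385*(-1/231) - 349*(-1/293)) + 3597*(1/55) = 2477/(5/3 + 349/293) + 327/5 = 2477/(2512/879) + 327/5 = 2477*(879/2512) + 327/5 = 2177283/2512 + 327/5 = 11707839/12560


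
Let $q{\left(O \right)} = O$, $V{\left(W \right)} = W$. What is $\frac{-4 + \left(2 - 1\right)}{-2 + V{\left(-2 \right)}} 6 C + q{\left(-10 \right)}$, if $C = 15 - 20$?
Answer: $- \frac{65}{2} \approx -32.5$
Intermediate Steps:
$C = -5$
$\frac{-4 + \left(2 - 1\right)}{-2 + V{\left(-2 \right)}} 6 C + q{\left(-10 \right)} = \frac{-4 + \left(2 - 1\right)}{-2 - 2} \cdot 6 \left(-5\right) - 10 = \frac{-4 + 1}{-4} \cdot 6 \left(-5\right) - 10 = \left(-3\right) \left(- \frac{1}{4}\right) 6 \left(-5\right) - 10 = \frac{3}{4} \cdot 6 \left(-5\right) - 10 = \frac{9}{2} \left(-5\right) - 10 = - \frac{45}{2} - 10 = - \frac{65}{2}$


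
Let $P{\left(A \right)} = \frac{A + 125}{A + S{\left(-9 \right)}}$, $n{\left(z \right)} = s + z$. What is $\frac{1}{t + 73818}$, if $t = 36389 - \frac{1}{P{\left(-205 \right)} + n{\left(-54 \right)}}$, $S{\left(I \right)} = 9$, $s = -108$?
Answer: $\frac{7918}{872619075} \approx 9.0738 \cdot 10^{-6}$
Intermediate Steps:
$n{\left(z \right)} = -108 + z$
$P{\left(A \right)} = \frac{125 + A}{9 + A}$ ($P{\left(A \right)} = \frac{A + 125}{A + 9} = \frac{125 + A}{9 + A}$)
$t = \frac{288128151}{7918}$ ($t = 36389 - \frac{1}{\frac{125 - 205}{9 - 205} - 162} = 36389 - \frac{1}{\frac{1}{-196} \left(-80\right) - 162} = 36389 - \frac{1}{\left(- \frac{1}{196}\right) \left(-80\right) - 162} = 36389 - \frac{1}{\frac{20}{49} - 162} = 36389 - \frac{1}{- \frac{7918}{49}} = 36389 - - \frac{49}{7918} = 36389 + \frac{49}{7918} = \frac{288128151}{7918} \approx 36389.0$)
$\frac{1}{t + 73818} = \frac{1}{\frac{288128151}{7918} + 73818} = \frac{1}{\frac{872619075}{7918}} = \frac{7918}{872619075}$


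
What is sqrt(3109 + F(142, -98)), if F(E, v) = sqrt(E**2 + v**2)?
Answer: sqrt(3109 + 122*sqrt(2)) ≈ 57.285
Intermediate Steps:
sqrt(3109 + F(142, -98)) = sqrt(3109 + sqrt(142**2 + (-98)**2)) = sqrt(3109 + sqrt(20164 + 9604)) = sqrt(3109 + sqrt(29768)) = sqrt(3109 + 122*sqrt(2))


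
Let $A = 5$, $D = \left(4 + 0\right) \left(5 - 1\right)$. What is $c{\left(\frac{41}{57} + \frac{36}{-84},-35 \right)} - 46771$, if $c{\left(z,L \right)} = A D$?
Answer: $-46691$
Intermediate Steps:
$D = 16$ ($D = 4 \cdot 4 = 16$)
$c{\left(z,L \right)} = 80$ ($c{\left(z,L \right)} = 5 \cdot 16 = 80$)
$c{\left(\frac{41}{57} + \frac{36}{-84},-35 \right)} - 46771 = 80 - 46771 = -46691$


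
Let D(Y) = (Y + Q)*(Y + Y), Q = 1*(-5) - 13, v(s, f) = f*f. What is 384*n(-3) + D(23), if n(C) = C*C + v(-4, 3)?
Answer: 7142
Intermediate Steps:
v(s, f) = f**2
n(C) = 9 + C**2 (n(C) = C*C + 3**2 = C**2 + 9 = 9 + C**2)
Q = -18 (Q = -5 - 13 = -18)
D(Y) = 2*Y*(-18 + Y) (D(Y) = (Y - 18)*(Y + Y) = (-18 + Y)*(2*Y) = 2*Y*(-18 + Y))
384*n(-3) + D(23) = 384*(9 + (-3)**2) + 2*23*(-18 + 23) = 384*(9 + 9) + 2*23*5 = 384*18 + 230 = 6912 + 230 = 7142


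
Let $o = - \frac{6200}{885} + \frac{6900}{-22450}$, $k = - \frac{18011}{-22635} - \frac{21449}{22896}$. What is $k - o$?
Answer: $\frac{10940343520039}{1525442909040} \approx 7.1719$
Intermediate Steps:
$k = - \frac{8124251}{57583440}$ ($k = \left(-18011\right) \left(- \frac{1}{22635}\right) - \frac{21449}{22896} = \frac{18011}{22635} - \frac{21449}{22896} = - \frac{8124251}{57583440} \approx -0.14109$)
$o = - \frac{581186}{79473}$ ($o = \left(-6200\right) \frac{1}{885} + 6900 \left(- \frac{1}{22450}\right) = - \frac{1240}{177} - \frac{138}{449} = - \frac{581186}{79473} \approx -7.313$)
$k - o = - \frac{8124251}{57583440} - - \frac{581186}{79473} = - \frac{8124251}{57583440} + \frac{581186}{79473} = \frac{10940343520039}{1525442909040}$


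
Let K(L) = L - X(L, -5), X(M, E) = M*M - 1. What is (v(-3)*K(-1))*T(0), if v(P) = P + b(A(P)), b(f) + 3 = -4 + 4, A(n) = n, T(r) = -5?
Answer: -30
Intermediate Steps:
b(f) = -3 (b(f) = -3 + (-4 + 4) = -3 + 0 = -3)
X(M, E) = -1 + M² (X(M, E) = M² - 1 = -1 + M²)
v(P) = -3 + P (v(P) = P - 3 = -3 + P)
K(L) = 1 + L - L² (K(L) = L - (-1 + L²) = L + (1 - L²) = 1 + L - L²)
(v(-3)*K(-1))*T(0) = ((-3 - 3)*(1 - 1 - 1*(-1)²))*(-5) = -6*(1 - 1 - 1*1)*(-5) = -6*(1 - 1 - 1)*(-5) = -6*(-1)*(-5) = 6*(-5) = -30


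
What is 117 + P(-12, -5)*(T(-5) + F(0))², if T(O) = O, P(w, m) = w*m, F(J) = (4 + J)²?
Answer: 7377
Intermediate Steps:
P(w, m) = m*w
117 + P(-12, -5)*(T(-5) + F(0))² = 117 + (-5*(-12))*(-5 + (4 + 0)²)² = 117 + 60*(-5 + 4²)² = 117 + 60*(-5 + 16)² = 117 + 60*11² = 117 + 60*121 = 117 + 7260 = 7377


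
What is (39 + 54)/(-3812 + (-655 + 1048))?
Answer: -93/3419 ≈ -0.027201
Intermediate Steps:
(39 + 54)/(-3812 + (-655 + 1048)) = 93/(-3812 + 393) = 93/(-3419) = 93*(-1/3419) = -93/3419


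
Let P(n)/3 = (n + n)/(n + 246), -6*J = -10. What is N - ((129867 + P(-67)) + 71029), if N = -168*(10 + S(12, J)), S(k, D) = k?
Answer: -36621566/179 ≈ -2.0459e+5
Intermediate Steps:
J = 5/3 (J = -⅙*(-10) = 5/3 ≈ 1.6667)
N = -3696 (N = -168*(10 + 12) = -168*22 = -3696)
P(n) = 6*n/(246 + n) (P(n) = 3*((n + n)/(n + 246)) = 3*((2*n)/(246 + n)) = 3*(2*n/(246 + n)) = 6*n/(246 + n))
N - ((129867 + P(-67)) + 71029) = -3696 - ((129867 + 6*(-67)/(246 - 67)) + 71029) = -3696 - ((129867 + 6*(-67)/179) + 71029) = -3696 - ((129867 + 6*(-67)*(1/179)) + 71029) = -3696 - ((129867 - 402/179) + 71029) = -3696 - (23245791/179 + 71029) = -3696 - 1*35959982/179 = -3696 - 35959982/179 = -36621566/179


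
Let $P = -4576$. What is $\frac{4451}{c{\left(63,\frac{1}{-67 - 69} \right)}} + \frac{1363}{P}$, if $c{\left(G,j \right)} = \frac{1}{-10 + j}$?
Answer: $- \frac{3465091063}{77792} \approx -44543.0$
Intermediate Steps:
$\frac{4451}{c{\left(63,\frac{1}{-67 - 69} \right)}} + \frac{1363}{P} = \frac{4451}{\frac{1}{-10 + \frac{1}{-67 - 69}}} + \frac{1363}{-4576} = \frac{4451}{\frac{1}{-10 + \frac{1}{-136}}} + 1363 \left(- \frac{1}{4576}\right) = \frac{4451}{\frac{1}{-10 - \frac{1}{136}}} - \frac{1363}{4576} = \frac{4451}{\frac{1}{- \frac{1361}{136}}} - \frac{1363}{4576} = \frac{4451}{- \frac{136}{1361}} - \frac{1363}{4576} = 4451 \left(- \frac{1361}{136}\right) - \frac{1363}{4576} = - \frac{6057811}{136} - \frac{1363}{4576} = - \frac{3465091063}{77792}$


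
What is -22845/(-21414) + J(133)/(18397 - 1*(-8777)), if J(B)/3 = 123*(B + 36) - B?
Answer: 108202461/32328002 ≈ 3.3470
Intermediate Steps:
J(B) = 13284 + 366*B (J(B) = 3*(123*(B + 36) - B) = 3*(123*(36 + B) - B) = 3*((4428 + 123*B) - B) = 3*(4428 + 122*B) = 13284 + 366*B)
-22845/(-21414) + J(133)/(18397 - 1*(-8777)) = -22845/(-21414) + (13284 + 366*133)/(18397 - 1*(-8777)) = -22845*(-1/21414) + (13284 + 48678)/(18397 + 8777) = 7615/7138 + 61962/27174 = 7615/7138 + 61962*(1/27174) = 7615/7138 + 10327/4529 = 108202461/32328002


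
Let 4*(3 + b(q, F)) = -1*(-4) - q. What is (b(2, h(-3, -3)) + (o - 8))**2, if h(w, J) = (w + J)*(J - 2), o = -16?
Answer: 2809/4 ≈ 702.25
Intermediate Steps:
h(w, J) = (-2 + J)*(J + w) (h(w, J) = (J + w)*(-2 + J) = (-2 + J)*(J + w))
b(q, F) = -2 - q/4 (b(q, F) = -3 + (-1*(-4) - q)/4 = -3 + (4 - q)/4 = -3 + (1 - q/4) = -2 - q/4)
(b(2, h(-3, -3)) + (o - 8))**2 = ((-2 - 1/4*2) + (-16 - 8))**2 = ((-2 - 1/2) - 24)**2 = (-5/2 - 24)**2 = (-53/2)**2 = 2809/4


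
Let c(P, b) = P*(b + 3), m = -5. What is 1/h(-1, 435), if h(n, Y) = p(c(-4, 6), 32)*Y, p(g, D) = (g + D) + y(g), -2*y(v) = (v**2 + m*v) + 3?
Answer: -2/646845 ≈ -3.0919e-6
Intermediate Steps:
y(v) = -3/2 - v**2/2 + 5*v/2 (y(v) = -((v**2 - 5*v) + 3)/2 = -(3 + v**2 - 5*v)/2 = -3/2 - v**2/2 + 5*v/2)
c(P, b) = P*(3 + b)
p(g, D) = -3/2 + D - g**2/2 + 7*g/2 (p(g, D) = (g + D) + (-3/2 - g**2/2 + 5*g/2) = (D + g) + (-3/2 - g**2/2 + 5*g/2) = -3/2 + D - g**2/2 + 7*g/2)
h(n, Y) = -1487*Y/2 (h(n, Y) = (-3/2 + 32 - 16*(3 + 6)**2/2 + 7*(-4*(3 + 6))/2)*Y = (-3/2 + 32 - (-4*9)**2/2 + 7*(-4*9)/2)*Y = (-3/2 + 32 - 1/2*(-36)**2 + (7/2)*(-36))*Y = (-3/2 + 32 - 1/2*1296 - 126)*Y = (-3/2 + 32 - 648 - 126)*Y = -1487*Y/2)
1/h(-1, 435) = 1/(-1487/2*435) = 1/(-646845/2) = -2/646845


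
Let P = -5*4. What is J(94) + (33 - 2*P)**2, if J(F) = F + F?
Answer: 5517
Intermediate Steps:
P = -20
J(F) = 2*F
J(94) + (33 - 2*P)**2 = 2*94 + (33 - 2*(-20))**2 = 188 + (33 + 40)**2 = 188 + 73**2 = 188 + 5329 = 5517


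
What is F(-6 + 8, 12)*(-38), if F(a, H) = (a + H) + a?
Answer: -608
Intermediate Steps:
F(a, H) = H + 2*a (F(a, H) = (H + a) + a = H + 2*a)
F(-6 + 8, 12)*(-38) = (12 + 2*(-6 + 8))*(-38) = (12 + 2*2)*(-38) = (12 + 4)*(-38) = 16*(-38) = -608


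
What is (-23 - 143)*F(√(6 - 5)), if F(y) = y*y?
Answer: -166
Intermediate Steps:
F(y) = y²
(-23 - 143)*F(√(6 - 5)) = (-23 - 143)*(√(6 - 5))² = -166*(√1)² = -166*1² = -166*1 = -166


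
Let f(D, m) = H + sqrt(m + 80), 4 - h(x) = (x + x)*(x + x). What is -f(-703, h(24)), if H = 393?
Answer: -393 - 2*I*sqrt(555) ≈ -393.0 - 47.117*I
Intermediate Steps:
h(x) = 4 - 4*x**2 (h(x) = 4 - (x + x)*(x + x) = 4 - 2*x*2*x = 4 - 4*x**2)
f(D, m) = 393 + sqrt(80 + m) (f(D, m) = 393 + sqrt(m + 80) = 393 + sqrt(80 + m))
-f(-703, h(24)) = -(393 + sqrt(80 + (4 - 4*24**2))) = -(393 + sqrt(80 + (4 - 4*576))) = -(393 + sqrt(80 + (4 - 2304))) = -(393 + sqrt(80 - 2300)) = -(393 + sqrt(-2220)) = -(393 + 2*I*sqrt(555)) = -393 - 2*I*sqrt(555)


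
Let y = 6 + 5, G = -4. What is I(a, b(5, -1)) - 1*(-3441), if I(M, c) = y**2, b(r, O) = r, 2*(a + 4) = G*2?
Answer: 3562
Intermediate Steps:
a = -8 (a = -4 + (-4*2)/2 = -4 + (1/2)*(-8) = -4 - 4 = -8)
y = 11
I(M, c) = 121 (I(M, c) = 11**2 = 121)
I(a, b(5, -1)) - 1*(-3441) = 121 - 1*(-3441) = 121 + 3441 = 3562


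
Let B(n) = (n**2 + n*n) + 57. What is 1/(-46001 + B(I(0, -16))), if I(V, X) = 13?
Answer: -1/45606 ≈ -2.1927e-5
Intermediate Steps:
B(n) = 57 + 2*n**2 (B(n) = (n**2 + n**2) + 57 = 2*n**2 + 57 = 57 + 2*n**2)
1/(-46001 + B(I(0, -16))) = 1/(-46001 + (57 + 2*13**2)) = 1/(-46001 + (57 + 2*169)) = 1/(-46001 + (57 + 338)) = 1/(-46001 + 395) = 1/(-45606) = -1/45606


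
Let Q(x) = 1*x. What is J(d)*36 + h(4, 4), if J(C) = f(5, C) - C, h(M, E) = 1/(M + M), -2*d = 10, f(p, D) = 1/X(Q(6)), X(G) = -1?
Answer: 1153/8 ≈ 144.13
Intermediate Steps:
Q(x) = x
f(p, D) = -1 (f(p, D) = 1/(-1) = -1)
d = -5 (d = -1/2*10 = -5)
h(M, E) = 1/(2*M)
J(C) = -1 - C
J(d)*36 + h(4, 4) = (-1 - 1*(-5))*36 + (1/2)/4 = (-1 + 5)*36 + (1/2)*(1/4) = 4*36 + 1/8 = 144 + 1/8 = 1153/8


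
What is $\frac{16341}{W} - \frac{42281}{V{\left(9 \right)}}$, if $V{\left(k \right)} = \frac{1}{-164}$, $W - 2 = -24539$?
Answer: $\frac{56713867589}{8179} \approx 6.9341 \cdot 10^{6}$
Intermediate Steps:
$W = -24537$ ($W = 2 - 24539 = -24537$)
$V{\left(k \right)} = - \frac{1}{164}$
$\frac{16341}{W} - \frac{42281}{V{\left(9 \right)}} = \frac{16341}{-24537} - \frac{42281}{- \frac{1}{164}} = 16341 \left(- \frac{1}{24537}\right) - -6934084 = - \frac{5447}{8179} + 6934084 = \frac{56713867589}{8179}$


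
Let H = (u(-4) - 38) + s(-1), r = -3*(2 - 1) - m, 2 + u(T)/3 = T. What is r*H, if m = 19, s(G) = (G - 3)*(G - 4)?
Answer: 792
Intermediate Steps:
u(T) = -6 + 3*T
s(G) = (-4 + G)*(-3 + G) (s(G) = (-3 + G)*(-4 + G) = (-4 + G)*(-3 + G))
r = -22 (r = -3*(2 - 1) - 1*19 = -3*1 - 19 = -3 - 19 = -22)
H = -36 (H = ((-6 + 3*(-4)) - 38) + (12 + (-1)² - 7*(-1)) = ((-6 - 12) - 38) + (12 + 1 + 7) = (-18 - 38) + 20 = -56 + 20 = -36)
r*H = -22*(-36) = 792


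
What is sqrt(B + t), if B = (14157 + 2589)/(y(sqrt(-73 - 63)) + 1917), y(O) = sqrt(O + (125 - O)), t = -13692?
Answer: sqrt(-26230818 - 68460*sqrt(5))/sqrt(1917 + 5*sqrt(5)) ≈ 116.98*I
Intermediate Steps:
y(O) = 5*sqrt(5) (y(O) = sqrt(125) = 5*sqrt(5))
B = 16746/(1917 + 5*sqrt(5)) (B = (14157 + 2589)/(5*sqrt(5) + 1917) = 16746/(1917 + 5*sqrt(5)) ≈ 8.6849)
sqrt(B + t) = sqrt((16051041/1837382 - 41865*sqrt(5)/1837382) - 13692) = sqrt(-25141383303/1837382 - 41865*sqrt(5)/1837382)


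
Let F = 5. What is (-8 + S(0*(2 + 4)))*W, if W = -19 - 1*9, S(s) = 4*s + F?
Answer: 84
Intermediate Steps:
S(s) = 5 + 4*s (S(s) = 4*s + 5 = 5 + 4*s)
W = -28 (W = -19 - 9 = -28)
(-8 + S(0*(2 + 4)))*W = (-8 + (5 + 4*(0*(2 + 4))))*(-28) = (-8 + (5 + 4*(0*6)))*(-28) = (-8 + (5 + 4*0))*(-28) = (-8 + (5 + 0))*(-28) = (-8 + 5)*(-28) = -3*(-28) = 84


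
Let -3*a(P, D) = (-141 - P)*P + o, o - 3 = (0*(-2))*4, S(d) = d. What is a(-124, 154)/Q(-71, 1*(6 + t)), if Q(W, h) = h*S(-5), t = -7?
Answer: -2111/15 ≈ -140.73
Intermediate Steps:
o = 3 (o = 3 + (0*(-2))*4 = 3 + 0*4 = 3 + 0 = 3)
Q(W, h) = -5*h (Q(W, h) = h*(-5) = -5*h)
a(P, D) = -1 - P*(-141 - P)/3 (a(P, D) = -((-141 - P)*P + 3)/3 = -(P*(-141 - P) + 3)/3 = -(3 + P*(-141 - P))/3 = -1 - P*(-141 - P)/3)
a(-124, 154)/Q(-71, 1*(6 + t)) = (-1 + 47*(-124) + (⅓)*(-124)²)/((-5*(6 - 7))) = (-1 - 5828 + (⅓)*15376)/((-5*(-1))) = (-1 - 5828 + 15376/3)/((-5*(-1))) = -2111/3/5 = -2111/3*⅕ = -2111/15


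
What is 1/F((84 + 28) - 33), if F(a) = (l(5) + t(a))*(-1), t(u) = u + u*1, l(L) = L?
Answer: -1/163 ≈ -0.0061350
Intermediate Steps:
t(u) = 2*u (t(u) = u + u = 2*u)
F(a) = -5 - 2*a (F(a) = (5 + 2*a)*(-1) = -5 - 2*a)
1/F((84 + 28) - 33) = 1/(-5 - 2*((84 + 28) - 33)) = 1/(-5 - 2*(112 - 33)) = 1/(-5 - 2*79) = 1/(-5 - 158) = 1/(-163) = -1/163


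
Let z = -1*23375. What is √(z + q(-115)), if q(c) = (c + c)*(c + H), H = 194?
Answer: I*√41545 ≈ 203.83*I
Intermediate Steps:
z = -23375
q(c) = 2*c*(194 + c) (q(c) = (c + c)*(c + 194) = (2*c)*(194 + c) = 2*c*(194 + c))
√(z + q(-115)) = √(-23375 + 2*(-115)*(194 - 115)) = √(-23375 + 2*(-115)*79) = √(-23375 - 18170) = √(-41545) = I*√41545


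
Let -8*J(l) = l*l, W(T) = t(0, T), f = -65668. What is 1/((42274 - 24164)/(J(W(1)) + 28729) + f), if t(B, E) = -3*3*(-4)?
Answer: -28567/1875919646 ≈ -1.5228e-5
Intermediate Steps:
t(B, E) = 36 (t(B, E) = -9*(-4) = 36)
W(T) = 36
J(l) = -l**2/8 (J(l) = -l*l/8 = -l**2/8)
1/((42274 - 24164)/(J(W(1)) + 28729) + f) = 1/((42274 - 24164)/(-1/8*36**2 + 28729) - 65668) = 1/(18110/(-1/8*1296 + 28729) - 65668) = 1/(18110/(-162 + 28729) - 65668) = 1/(18110/28567 - 65668) = 1/(-1875919646/28567) = -28567/1875919646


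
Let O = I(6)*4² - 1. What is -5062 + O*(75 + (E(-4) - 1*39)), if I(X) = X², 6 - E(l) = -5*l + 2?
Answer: 6438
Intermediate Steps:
E(l) = 4 + 5*l (E(l) = 6 - (-5*l + 2) = 6 - (2 - 5*l) = 6 + (-2 + 5*l) = 4 + 5*l)
O = 575 (O = 6²*4² - 1 = 36*16 - 1 = 576 - 1 = 575)
-5062 + O*(75 + (E(-4) - 1*39)) = -5062 + 575*(75 + ((4 + 5*(-4)) - 1*39)) = -5062 + 575*(75 + ((4 - 20) - 39)) = -5062 + 575*(75 + (-16 - 39)) = -5062 + 575*(75 - 55) = -5062 + 575*20 = -5062 + 11500 = 6438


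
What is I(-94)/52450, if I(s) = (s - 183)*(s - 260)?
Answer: 49029/26225 ≈ 1.8696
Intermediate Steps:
I(s) = (-260 + s)*(-183 + s) (I(s) = (-183 + s)*(-260 + s) = (-260 + s)*(-183 + s))
I(-94)/52450 = (47580 + (-94)² - 443*(-94))/52450 = (47580 + 8836 + 41642)*(1/52450) = 98058*(1/52450) = 49029/26225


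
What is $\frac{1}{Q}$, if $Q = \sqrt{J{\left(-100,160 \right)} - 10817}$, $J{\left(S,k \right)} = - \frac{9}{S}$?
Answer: $- \frac{10 i \sqrt{1081691}}{1081691} \approx - 0.009615 i$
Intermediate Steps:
$Q = \frac{i \sqrt{1081691}}{10}$ ($Q = \sqrt{- \frac{9}{-100} - 10817} = \sqrt{\left(-9\right) \left(- \frac{1}{100}\right) - 10817} = \sqrt{\frac{9}{100} - 10817} = \sqrt{- \frac{1081691}{100}} = \frac{i \sqrt{1081691}}{10} \approx 104.0 i$)
$\frac{1}{Q} = \frac{1}{\frac{1}{10} i \sqrt{1081691}} = - \frac{10 i \sqrt{1081691}}{1081691}$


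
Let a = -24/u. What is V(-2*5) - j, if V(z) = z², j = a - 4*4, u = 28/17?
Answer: 914/7 ≈ 130.57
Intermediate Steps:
u = 28/17 (u = 28*(1/17) = 28/17 ≈ 1.6471)
a = -102/7 (a = -24/28/17 = -24*17/28 = -102/7 ≈ -14.571)
j = -214/7 (j = -102/7 - 4*4 = -102/7 - 16 = -214/7 ≈ -30.571)
V(-2*5) - j = (-2*5)² - 1*(-214/7) = (-10)² + 214/7 = 100 + 214/7 = 914/7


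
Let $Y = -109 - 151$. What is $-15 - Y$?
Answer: $245$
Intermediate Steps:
$Y = -260$ ($Y = -109 - 151 = -260$)
$-15 - Y = -15 - -260 = -15 + 260 = 245$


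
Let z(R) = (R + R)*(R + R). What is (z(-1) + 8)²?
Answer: 144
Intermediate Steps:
z(R) = 4*R² (z(R) = (2*R)*(2*R) = 4*R²)
(z(-1) + 8)² = (4*(-1)² + 8)² = (4*1 + 8)² = (4 + 8)² = 12² = 144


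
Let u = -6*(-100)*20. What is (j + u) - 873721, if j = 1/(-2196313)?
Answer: -1892609034674/2196313 ≈ -8.6172e+5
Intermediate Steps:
j = -1/2196313 ≈ -4.5531e-7
u = 12000 (u = 600*20 = 12000)
(j + u) - 873721 = (-1/2196313 + 12000) - 873721 = 26355755999/2196313 - 873721 = -1892609034674/2196313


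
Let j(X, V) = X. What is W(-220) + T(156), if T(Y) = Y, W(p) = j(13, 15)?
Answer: 169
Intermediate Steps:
W(p) = 13
W(-220) + T(156) = 13 + 156 = 169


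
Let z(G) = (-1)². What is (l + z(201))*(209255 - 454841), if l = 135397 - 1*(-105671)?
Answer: -59203171434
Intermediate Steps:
l = 241068 (l = 135397 + 105671 = 241068)
z(G) = 1
(l + z(201))*(209255 - 454841) = (241068 + 1)*(209255 - 454841) = 241069*(-245586) = -59203171434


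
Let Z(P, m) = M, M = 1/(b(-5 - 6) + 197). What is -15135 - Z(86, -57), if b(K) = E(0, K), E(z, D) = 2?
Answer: -3011866/199 ≈ -15135.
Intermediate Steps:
b(K) = 2
M = 1/199 (M = 1/(2 + 197) = 1/199 ≈ 0.0050251)
Z(P, m) = 1/199
-15135 - Z(86, -57) = -15135 - 1*1/199 = -15135 - 1/199 = -3011866/199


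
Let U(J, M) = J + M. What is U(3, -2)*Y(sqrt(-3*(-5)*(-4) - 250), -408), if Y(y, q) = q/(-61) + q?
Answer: -24480/61 ≈ -401.31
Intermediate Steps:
Y(y, q) = 60*q/61 (Y(y, q) = q*(-1/61) + q = -q/61 + q = 60*q/61)
U(3, -2)*Y(sqrt(-3*(-5)*(-4) - 250), -408) = (3 - 2)*((60/61)*(-408)) = 1*(-24480/61) = -24480/61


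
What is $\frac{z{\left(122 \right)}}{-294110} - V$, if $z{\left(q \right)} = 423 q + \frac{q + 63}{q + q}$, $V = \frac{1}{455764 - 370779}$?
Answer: $- \frac{214041409421}{1219752991480} \approx -0.17548$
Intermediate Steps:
$V = \frac{1}{84985} \approx 1.1767 \cdot 10^{-5}$
$z{\left(q \right)} = 423 q + \frac{63 + q}{2 q}$
$\frac{z{\left(122 \right)}}{-294110} - V = \frac{\frac{1}{2} \cdot \frac{1}{122} \left(63 + 122 \left(1 + 846 \cdot 122\right)\right)}{-294110} - \frac{1}{84985} = \frac{1}{2} \cdot \frac{1}{122} \left(63 + 122 \left(1 + 103212\right)\right) \left(- \frac{1}{294110}\right) - \frac{1}{84985} = \frac{1}{2} \cdot \frac{1}{122} \left(63 + 122 \cdot 103213\right) \left(- \frac{1}{294110}\right) - \frac{1}{84985} = \frac{1}{2} \cdot \frac{1}{122} \left(63 + 12591986\right) \left(- \frac{1}{294110}\right) - \frac{1}{84985} = \frac{1}{2} \cdot \frac{1}{122} \cdot 12592049 \left(- \frac{1}{294110}\right) - \frac{1}{84985} = \frac{12592049}{244} \left(- \frac{1}{294110}\right) - \frac{1}{84985} = - \frac{12592049}{71762840} - \frac{1}{84985} = - \frac{214041409421}{1219752991480}$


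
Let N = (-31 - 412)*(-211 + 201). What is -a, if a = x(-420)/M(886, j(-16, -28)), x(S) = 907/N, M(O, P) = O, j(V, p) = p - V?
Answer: -907/3924980 ≈ -0.00023108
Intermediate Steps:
N = 4430 (N = -443*(-10) = 4430)
x(S) = 907/4430
a = 907/3924980 (a = (907/4430)/886 = (907/4430)*(1/886) = 907/3924980 ≈ 0.00023108)
-a = -1*907/3924980 = -907/3924980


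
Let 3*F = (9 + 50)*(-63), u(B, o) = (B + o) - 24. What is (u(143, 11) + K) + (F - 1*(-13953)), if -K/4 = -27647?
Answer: 123432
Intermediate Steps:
K = 110588 (K = -4*(-27647) = 110588)
u(B, o) = -24 + B + o
F = -1239 (F = ((9 + 50)*(-63))/3 = (59*(-63))/3 = (⅓)*(-3717) = -1239)
(u(143, 11) + K) + (F - 1*(-13953)) = ((-24 + 143 + 11) + 110588) + (-1239 - 1*(-13953)) = (130 + 110588) + (-1239 + 13953) = 110718 + 12714 = 123432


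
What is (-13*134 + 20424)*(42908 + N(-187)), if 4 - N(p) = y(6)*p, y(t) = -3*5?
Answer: 749278974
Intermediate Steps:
y(t) = -15
N(p) = 4 + 15*p (N(p) = 4 - (-15)*p = 4 + 15*p)
(-13*134 + 20424)*(42908 + N(-187)) = (-13*134 + 20424)*(42908 + (4 + 15*(-187))) = (-1742 + 20424)*(42908 + (4 - 2805)) = 18682*(42908 - 2801) = 18682*40107 = 749278974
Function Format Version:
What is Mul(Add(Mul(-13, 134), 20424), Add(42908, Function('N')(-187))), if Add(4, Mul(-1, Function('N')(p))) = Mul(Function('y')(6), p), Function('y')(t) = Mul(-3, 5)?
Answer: 749278974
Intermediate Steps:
Function('y')(t) = -15
Function('N')(p) = Add(4, Mul(15, p)) (Function('N')(p) = Add(4, Mul(-1, Mul(-15, p))) = Add(4, Mul(15, p)))
Mul(Add(Mul(-13, 134), 20424), Add(42908, Function('N')(-187))) = Mul(Add(Mul(-13, 134), 20424), Add(42908, Add(4, Mul(15, -187)))) = Mul(Add(-1742, 20424), Add(42908, Add(4, -2805))) = Mul(18682, Add(42908, -2801)) = Mul(18682, 40107) = 749278974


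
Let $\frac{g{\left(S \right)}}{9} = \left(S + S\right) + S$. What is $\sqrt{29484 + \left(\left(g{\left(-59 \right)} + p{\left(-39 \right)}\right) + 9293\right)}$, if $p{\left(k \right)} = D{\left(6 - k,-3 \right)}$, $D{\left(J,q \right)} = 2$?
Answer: $\sqrt{37186} \approx 192.84$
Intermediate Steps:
$g{\left(S \right)} = 27 S$ ($g{\left(S \right)} = 9 \left(\left(S + S\right) + S\right) = 9 \left(2 S + S\right) = 9 \cdot 3 S = 27 S$)
$p{\left(k \right)} = 2$
$\sqrt{29484 + \left(\left(g{\left(-59 \right)} + p{\left(-39 \right)}\right) + 9293\right)} = \sqrt{29484 + \left(\left(27 \left(-59\right) + 2\right) + 9293\right)} = \sqrt{29484 + \left(\left(-1593 + 2\right) + 9293\right)} = \sqrt{29484 + \left(-1591 + 9293\right)} = \sqrt{29484 + 7702} = \sqrt{37186}$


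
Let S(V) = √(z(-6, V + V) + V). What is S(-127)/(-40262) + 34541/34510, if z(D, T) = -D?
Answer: 34541/34510 - 11*I/40262 ≈ 1.0009 - 0.00027321*I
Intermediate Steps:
S(V) = √(6 + V) (S(V) = √(-1*(-6) + V) = √(6 + V))
S(-127)/(-40262) + 34541/34510 = √(6 - 127)/(-40262) + 34541/34510 = √(-121)*(-1/40262) + 34541*(1/34510) = (11*I)*(-1/40262) + 34541/34510 = -11*I/40262 + 34541/34510 = 34541/34510 - 11*I/40262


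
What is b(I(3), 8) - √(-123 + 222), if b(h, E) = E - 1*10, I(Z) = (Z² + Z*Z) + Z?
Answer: -2 - 3*√11 ≈ -11.950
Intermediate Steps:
I(Z) = Z + 2*Z² (I(Z) = (Z² + Z²) + Z = 2*Z² + Z = Z + 2*Z²)
b(h, E) = -10 + E (b(h, E) = E - 10 = -10 + E)
b(I(3), 8) - √(-123 + 222) = (-10 + 8) - √(-123 + 222) = -2 - √99 = -2 - 3*√11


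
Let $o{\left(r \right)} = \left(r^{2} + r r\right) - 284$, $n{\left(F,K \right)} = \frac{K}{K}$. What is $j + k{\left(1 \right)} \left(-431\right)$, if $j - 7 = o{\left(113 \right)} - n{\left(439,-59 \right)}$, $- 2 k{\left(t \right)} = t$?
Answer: $\frac{50951}{2} \approx 25476.0$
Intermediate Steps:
$k{\left(t \right)} = - \frac{t}{2}$
$n{\left(F,K \right)} = 1$
$o{\left(r \right)} = -284 + 2 r^{2}$ ($o{\left(r \right)} = \left(r^{2} + r^{2}\right) - 284 = 2 r^{2} - 284 = -284 + 2 r^{2}$)
$j = 25260$ ($j = 7 - \left(285 - 25538\right) = 7 + \left(\left(-284 + 2 \cdot 12769\right) - 1\right) = 7 + \left(\left(-284 + 25538\right) - 1\right) = 7 + \left(25254 - 1\right) = 7 + 25253 = 25260$)
$j + k{\left(1 \right)} \left(-431\right) = 25260 + \left(- \frac{1}{2}\right) 1 \left(-431\right) = 25260 - - \frac{431}{2} = 25260 + \frac{431}{2} = \frac{50951}{2}$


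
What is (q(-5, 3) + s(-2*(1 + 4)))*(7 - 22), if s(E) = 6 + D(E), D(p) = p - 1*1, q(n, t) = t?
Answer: 30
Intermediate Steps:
D(p) = -1 + p (D(p) = p - 1 = -1 + p)
s(E) = 5 + E (s(E) = 6 + (-1 + E) = 5 + E)
(q(-5, 3) + s(-2*(1 + 4)))*(7 - 22) = (3 + (5 - 2*(1 + 4)))*(7 - 22) = (3 + (5 - 2*5))*(-15) = (3 + (5 - 10))*(-15) = (3 - 5)*(-15) = -2*(-15) = 30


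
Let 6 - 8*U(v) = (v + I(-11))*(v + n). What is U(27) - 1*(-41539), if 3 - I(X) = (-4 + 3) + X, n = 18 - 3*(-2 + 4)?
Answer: 41335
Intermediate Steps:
n = 12 (n = 18 - 3*2 = 18 - 1*6 = 18 - 6 = 12)
I(X) = 4 - X (I(X) = 3 - ((-4 + 3) + X) = 3 - (-1 + X) = 3 + (1 - X) = 4 - X)
U(v) = ¾ - (12 + v)*(15 + v)/8 (U(v) = ¾ - (v + (4 - 1*(-11)))*(v + 12)/8 = ¾ - (v + (4 + 11))*(12 + v)/8 = ¾ - (v + 15)*(12 + v)/8 = ¾ - (15 + v)*(12 + v)/8 = ¾ - (12 + v)*(15 + v)/8)
U(27) - 1*(-41539) = (-87/4 - 27/8*27 - ⅛*27²) - 1*(-41539) = (-87/4 - 729/8 - ⅛*729) + 41539 = (-87/4 - 729/8 - 729/8) + 41539 = -204 + 41539 = 41335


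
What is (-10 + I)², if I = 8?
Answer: 4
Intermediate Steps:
(-10 + I)² = (-10 + 8)² = (-2)² = 4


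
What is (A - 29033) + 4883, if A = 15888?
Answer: -8262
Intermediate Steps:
(A - 29033) + 4883 = (15888 - 29033) + 4883 = -13145 + 4883 = -8262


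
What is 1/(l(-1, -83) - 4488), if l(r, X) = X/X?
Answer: -1/4487 ≈ -0.00022287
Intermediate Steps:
l(r, X) = 1
1/(l(-1, -83) - 4488) = 1/(1 - 4488) = 1/(-4487) = -1/4487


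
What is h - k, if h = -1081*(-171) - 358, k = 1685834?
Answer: -1501341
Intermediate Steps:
h = 184493 (h = 184851 - 358 = 184493)
h - k = 184493 - 1*1685834 = 184493 - 1685834 = -1501341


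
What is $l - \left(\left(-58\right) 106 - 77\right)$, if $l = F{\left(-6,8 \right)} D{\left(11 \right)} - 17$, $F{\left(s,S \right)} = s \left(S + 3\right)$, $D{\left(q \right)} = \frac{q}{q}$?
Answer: $6142$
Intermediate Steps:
$D{\left(q \right)} = 1$
$F{\left(s,S \right)} = s \left(3 + S\right)$
$l = -83$ ($l = - 6 \left(3 + 8\right) 1 - 17 = \left(-6\right) 11 \cdot 1 - 17 = \left(-66\right) 1 - 17 = -66 - 17 = -83$)
$l - \left(\left(-58\right) 106 - 77\right) = -83 - \left(\left(-58\right) 106 - 77\right) = -83 - \left(-6148 - 77\right) = -83 - -6225 = -83 + 6225 = 6142$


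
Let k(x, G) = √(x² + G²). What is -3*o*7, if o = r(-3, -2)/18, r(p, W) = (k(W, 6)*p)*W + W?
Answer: 7/3 - 14*√10 ≈ -41.939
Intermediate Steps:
k(x, G) = √(G² + x²)
r(p, W) = W + W*p*√(36 + W²) (r(p, W) = (√(6² + W²)*p)*W + W = (√(36 + W²)*p)*W + W = (p*√(36 + W²))*W + W = W*p*√(36 + W²) + W = W + W*p*√(36 + W²))
o = -⅑ + 2*√10/3 (o = -2*(1 - 3*√(36 + (-2)²))/18 = -2*(1 - 3*√(36 + 4))*(1/18) = -2*(1 - 6*√10)*(1/18) = (-2 + 12*√10)*(1/18) = -⅑ + 2*√10/3 ≈ 1.9971)
-3*o*7 = -3*(-⅑ + 2*√10/3)*7 = (⅓ - 2*√10)*7 = 7/3 - 14*√10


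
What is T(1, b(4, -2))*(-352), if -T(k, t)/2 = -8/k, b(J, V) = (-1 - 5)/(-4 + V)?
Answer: -5632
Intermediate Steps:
b(J, V) = -6/(-4 + V)
T(k, t) = 16/k (T(k, t) = -(-16)/k = 16/k)
T(1, b(4, -2))*(-352) = (16/1)*(-352) = (16*1)*(-352) = 16*(-352) = -5632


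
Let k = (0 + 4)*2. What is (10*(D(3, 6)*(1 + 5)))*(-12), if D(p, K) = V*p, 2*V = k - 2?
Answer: -6480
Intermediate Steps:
k = 8 (k = 4*2 = 8)
V = 3 (V = (8 - 2)/2 = (½)*6 = 3)
D(p, K) = 3*p
(10*(D(3, 6)*(1 + 5)))*(-12) = (10*((3*3)*(1 + 5)))*(-12) = (10*(9*6))*(-12) = (10*54)*(-12) = 540*(-12) = -6480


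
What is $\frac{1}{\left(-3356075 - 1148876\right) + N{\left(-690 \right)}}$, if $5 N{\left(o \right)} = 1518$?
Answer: $- \frac{5}{22523237} \approx -2.2199 \cdot 10^{-7}$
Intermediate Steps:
$N{\left(o \right)} = \frac{1518}{5}$ ($N{\left(o \right)} = \frac{1}{5} \cdot 1518 = \frac{1518}{5}$)
$\frac{1}{\left(-3356075 - 1148876\right) + N{\left(-690 \right)}} = \frac{1}{\left(-3356075 - 1148876\right) + \frac{1518}{5}} = \frac{1}{-4504951 + \frac{1518}{5}} = \frac{1}{- \frac{22523237}{5}} = - \frac{5}{22523237}$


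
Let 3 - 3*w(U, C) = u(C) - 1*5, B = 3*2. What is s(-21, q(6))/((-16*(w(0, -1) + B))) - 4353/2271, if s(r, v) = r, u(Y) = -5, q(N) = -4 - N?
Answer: -672005/375472 ≈ -1.7898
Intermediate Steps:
B = 6
w(U, C) = 13/3 (w(U, C) = 1 - (-5 - 1*5)/3 = 1 - (-5 - 5)/3 = 1 - 1/3*(-10) = 1 + 10/3 = 13/3)
s(-21, q(6))/((-16*(w(0, -1) + B))) - 4353/2271 = -21*(-1/(16*(13/3 + 6))) - 4353/2271 = -21/((-16*31/3)) - 4353*1/2271 = -21/(-496/3) - 1451/757 = -21*(-3/496) - 1451/757 = 63/496 - 1451/757 = -672005/375472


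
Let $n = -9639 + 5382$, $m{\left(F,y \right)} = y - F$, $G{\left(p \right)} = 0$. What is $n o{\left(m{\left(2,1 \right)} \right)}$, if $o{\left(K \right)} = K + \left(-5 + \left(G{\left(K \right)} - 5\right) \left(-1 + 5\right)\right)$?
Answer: $110682$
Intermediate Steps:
$n = -4257$
$o{\left(K \right)} = -25 + K$ ($o{\left(K \right)} = K + \left(-5 + \left(0 - 5\right) \left(-1 + 5\right)\right) = K - 25 = -25 + K$)
$n o{\left(m{\left(2,1 \right)} \right)} = - 4257 \left(-25 + \left(1 - 2\right)\right) = - 4257 \left(-25 - 1\right) = \left(-4257\right) \left(-26\right) = 110682$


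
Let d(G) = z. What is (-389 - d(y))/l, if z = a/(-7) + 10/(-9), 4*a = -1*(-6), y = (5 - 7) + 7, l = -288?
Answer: 48847/36288 ≈ 1.3461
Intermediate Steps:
y = 5 (y = -2 + 7 = 5)
a = 3/2 (a = (-1*(-6))/4 = (¼)*6 = 3/2 ≈ 1.5000)
z = -167/126 (z = (3/2)/(-7) + 10/(-9) = (3/2)*(-⅐) + 10*(-⅑) = -3/14 - 10/9 = -167/126 ≈ -1.3254)
d(G) = -167/126
(-389 - d(y))/l = (-389 - 1*(-167/126))/(-288) = (-389 + 167/126)*(-1/288) = -48847/126*(-1/288) = 48847/36288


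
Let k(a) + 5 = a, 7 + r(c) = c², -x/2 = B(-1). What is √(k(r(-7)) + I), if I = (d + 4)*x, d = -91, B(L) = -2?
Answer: I*√311 ≈ 17.635*I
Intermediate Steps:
x = 4 (x = -2*(-2) = 4)
r(c) = -7 + c²
k(a) = -5 + a
I = -348 (I = (-91 + 4)*4 = -87*4 = -348)
√(k(r(-7)) + I) = √((-5 + (-7 + (-7)²)) - 348) = √((-5 + (-7 + 49)) - 348) = √((-5 + 42) - 348) = √(37 - 348) = √(-311) = I*√311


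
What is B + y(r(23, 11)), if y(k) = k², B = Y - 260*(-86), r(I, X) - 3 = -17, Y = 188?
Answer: 22744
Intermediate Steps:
r(I, X) = -14 (r(I, X) = 3 - 17 = -14)
B = 22548 (B = 188 - 260*(-86) = 188 + 22360 = 22548)
B + y(r(23, 11)) = 22548 + (-14)² = 22548 + 196 = 22744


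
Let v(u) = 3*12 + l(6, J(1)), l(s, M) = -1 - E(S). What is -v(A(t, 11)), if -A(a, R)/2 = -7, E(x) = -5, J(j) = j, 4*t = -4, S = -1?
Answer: -40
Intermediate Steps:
t = -1 (t = (¼)*(-4) = -1)
A(a, R) = 14 (A(a, R) = -2*(-7) = 14)
l(s, M) = 4 (l(s, M) = -1 - 1*(-5) = -1 + 5 = 4)
v(u) = 40 (v(u) = 3*12 + 4 = 36 + 4 = 40)
-v(A(t, 11)) = -1*40 = -40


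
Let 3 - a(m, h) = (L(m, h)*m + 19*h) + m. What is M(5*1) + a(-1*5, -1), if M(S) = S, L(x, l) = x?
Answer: 7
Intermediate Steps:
a(m, h) = 3 - m - m² - 19*h (a(m, h) = 3 - ((m*m + 19*h) + m) = 3 - ((m² + 19*h) + m) = 3 - (m + m² + 19*h) = 3 + (-m - m² - 19*h) = 3 - m - m² - 19*h)
M(5*1) + a(-1*5, -1) = 5*1 + (3 - (-1)*5 - (-1*5)² - 19*(-1)) = 5 + (3 - 1*(-5) - 1*(-5)² + 19) = 5 + (3 + 5 - 1*25 + 19) = 5 + (3 + 5 - 25 + 19) = 5 + 2 = 7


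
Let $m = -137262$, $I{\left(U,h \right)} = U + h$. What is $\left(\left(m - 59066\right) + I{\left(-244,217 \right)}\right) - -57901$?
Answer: $-138454$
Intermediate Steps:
$\left(\left(m - 59066\right) + I{\left(-244,217 \right)}\right) - -57901 = \left(\left(-137262 - 59066\right) + \left(-244 + 217\right)\right) - -57901 = \left(-196328 - 27\right) + 57901 = -196355 + 57901 = -138454$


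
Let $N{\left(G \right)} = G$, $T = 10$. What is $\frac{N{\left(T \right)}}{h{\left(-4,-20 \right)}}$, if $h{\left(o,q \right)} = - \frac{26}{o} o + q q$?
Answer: $\frac{5}{187} \approx 0.026738$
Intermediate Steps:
$h{\left(o,q \right)} = -26 + q^{2}$
$\frac{N{\left(T \right)}}{h{\left(-4,-20 \right)}} = \frac{10}{-26 + \left(-20\right)^{2}} = \frac{10}{-26 + 400} = \frac{10}{374} = 10 \cdot \frac{1}{374} = \frac{5}{187}$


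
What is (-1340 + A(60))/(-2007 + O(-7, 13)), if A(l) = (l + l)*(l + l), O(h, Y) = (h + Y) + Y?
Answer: -3265/497 ≈ -6.5694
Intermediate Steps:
O(h, Y) = h + 2*Y (O(h, Y) = (Y + h) + Y = h + 2*Y)
A(l) = 4*l**2 (A(l) = (2*l)*(2*l) = 4*l**2)
(-1340 + A(60))/(-2007 + O(-7, 13)) = (-1340 + 4*60**2)/(-2007 + (-7 + 2*13)) = (-1340 + 4*3600)/(-2007 + (-7 + 26)) = (-1340 + 14400)/(-2007 + 19) = 13060/(-1988) = 13060*(-1/1988) = -3265/497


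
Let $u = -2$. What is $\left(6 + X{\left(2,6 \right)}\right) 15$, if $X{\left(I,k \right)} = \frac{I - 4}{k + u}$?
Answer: $\frac{165}{2} \approx 82.5$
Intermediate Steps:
$X{\left(I,k \right)} = \frac{-4 + I}{-2 + k}$ ($X{\left(I,k \right)} = \frac{I - 4}{k - 2} = \frac{-4 + I}{-2 + k}$)
$\left(6 + X{\left(2,6 \right)}\right) 15 = \left(6 + \frac{-4 + 2}{-2 + 6}\right) 15 = \left(6 + \frac{1}{4} \left(-2\right)\right) 15 = \left(6 - \frac{1}{2}\right) 15 = \frac{11}{2} \cdot 15 = \frac{165}{2}$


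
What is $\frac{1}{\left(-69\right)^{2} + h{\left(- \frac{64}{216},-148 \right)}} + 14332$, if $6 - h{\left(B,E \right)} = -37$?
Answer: $\frac{68850929}{4804} \approx 14332.0$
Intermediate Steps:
$h{\left(B,E \right)} = 43$ ($h{\left(B,E \right)} = 6 - -37 = 6 + 37 = 43$)
$\frac{1}{\left(-69\right)^{2} + h{\left(- \frac{64}{216},-148 \right)}} + 14332 = \frac{1}{\left(-69\right)^{2} + 43} + 14332 = \frac{1}{4761 + 43} + 14332 = \frac{1}{4804} + 14332 = \frac{68850929}{4804}$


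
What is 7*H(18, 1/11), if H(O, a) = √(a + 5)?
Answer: 14*√154/11 ≈ 15.794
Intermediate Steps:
H(O, a) = √(5 + a)
7*H(18, 1/11) = 7*√(5 + 1/11) = 7*√(56/11) = 7*(2*√154/11) = 14*√154/11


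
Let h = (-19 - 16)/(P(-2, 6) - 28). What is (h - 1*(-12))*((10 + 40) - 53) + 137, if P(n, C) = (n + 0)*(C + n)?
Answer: 1177/12 ≈ 98.083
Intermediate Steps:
P(n, C) = n*(C + n)
h = 35/36 (h = (-19 - 16)/(-2*(6 - 2) - 28) = -35/(-2*4 - 28) = -35/(-8 - 28) = -35/(-36) = -35*(-1/36) = 35/36 ≈ 0.97222)
(h - 1*(-12))*((10 + 40) - 53) + 137 = (35/36 - 1*(-12))*((10 + 40) - 53) + 137 = (35/36 + 12)*(50 - 53) + 137 = (467/36)*(-3) + 137 = -467/12 + 137 = 1177/12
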